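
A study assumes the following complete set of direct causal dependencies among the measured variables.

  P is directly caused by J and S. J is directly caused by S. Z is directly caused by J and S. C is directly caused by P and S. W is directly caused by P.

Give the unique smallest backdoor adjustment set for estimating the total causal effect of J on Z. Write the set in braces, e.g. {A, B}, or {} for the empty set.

Variables eligible for adjustment (non-descendants of J, excluding J and Z): {S}.
Backdoor paths from J to Z:
  P1: J <- S -> Z
The empty set is not sufficient: P1 (J <- S -> Z) has no collider blocking it and no conditioned non-collider, so it is open.
Try {S}:
  P1: blocked at fork node S ∈ conditioning set.
{S} contains no descendant of J and blocks every backdoor path.
{S} is the unique smallest valid adjustment set.

{S}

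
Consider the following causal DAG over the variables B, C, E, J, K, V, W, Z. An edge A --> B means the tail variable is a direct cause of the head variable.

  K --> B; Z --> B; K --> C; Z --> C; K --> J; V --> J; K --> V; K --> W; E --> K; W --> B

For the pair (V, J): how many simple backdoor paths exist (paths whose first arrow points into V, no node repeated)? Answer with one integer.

A backdoor path from V to J is any simple undirected path whose first edge points into V (i.e. leaves V via a parent).
Parents of V: {K}.
Enumerating:
  P1: V <- K -> J
That exhausts the simple backdoor paths. Count: 1.

1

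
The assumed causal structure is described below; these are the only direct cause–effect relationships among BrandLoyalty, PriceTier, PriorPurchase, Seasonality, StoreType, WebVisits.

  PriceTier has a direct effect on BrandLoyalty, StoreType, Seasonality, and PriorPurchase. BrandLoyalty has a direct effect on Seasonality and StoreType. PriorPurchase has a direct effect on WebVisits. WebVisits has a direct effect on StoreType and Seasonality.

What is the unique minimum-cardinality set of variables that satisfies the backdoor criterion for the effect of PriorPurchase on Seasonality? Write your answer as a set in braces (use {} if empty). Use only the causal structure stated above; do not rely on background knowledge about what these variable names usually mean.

{PriceTier}

Variables eligible for adjustment (non-descendants of PriorPurchase, excluding PriorPurchase and Seasonality): {BrandLoyalty, PriceTier}.
Backdoor paths from PriorPurchase to Seasonality:
  P1: PriorPurchase <- PriceTier -> BrandLoyalty -> StoreType <- WebVisits -> Seasonality
  P2: PriorPurchase <- PriceTier -> BrandLoyalty -> Seasonality
  P3: PriorPurchase <- PriceTier -> StoreType <- BrandLoyalty -> Seasonality
  P4: PriorPurchase <- PriceTier -> StoreType <- WebVisits -> Seasonality
  P5: PriorPurchase <- PriceTier -> Seasonality
The empty set is not sufficient: P2 (PriorPurchase <- PriceTier -> BrandLoyalty -> Seasonality) has no collider blocking it and no conditioned non-collider, so it is open.
Try {PriceTier}:
  P1: blocked at fork node PriceTier ∈ conditioning set.
  P2: blocked at fork node PriceTier ∈ conditioning set.
  P3: blocked at fork node PriceTier ∈ conditioning set.
  P4: blocked at fork node PriceTier ∈ conditioning set.
  P5: blocked at fork node PriceTier ∈ conditioning set.
{PriceTier} contains no descendant of PriorPurchase and blocks every backdoor path.
No other singleton works — e.g. {BrandLoyalty} leaves P5 open — so {PriceTier} is the unique smallest valid adjustment set.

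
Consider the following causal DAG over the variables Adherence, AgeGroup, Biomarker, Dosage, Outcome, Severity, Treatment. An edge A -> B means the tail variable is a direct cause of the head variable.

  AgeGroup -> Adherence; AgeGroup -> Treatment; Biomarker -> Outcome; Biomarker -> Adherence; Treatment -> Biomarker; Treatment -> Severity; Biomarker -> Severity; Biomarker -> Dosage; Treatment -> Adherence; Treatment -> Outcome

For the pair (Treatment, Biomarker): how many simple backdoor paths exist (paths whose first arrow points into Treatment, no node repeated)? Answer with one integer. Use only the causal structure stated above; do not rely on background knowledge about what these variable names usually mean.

A backdoor path from Treatment to Biomarker is any simple undirected path whose first edge points into Treatment (i.e. leaves Treatment via a parent).
Parents of Treatment: {AgeGroup}.
Enumerating:
  P1: Treatment <- AgeGroup -> Adherence <- Biomarker
That exhausts the simple backdoor paths. Count: 1.

1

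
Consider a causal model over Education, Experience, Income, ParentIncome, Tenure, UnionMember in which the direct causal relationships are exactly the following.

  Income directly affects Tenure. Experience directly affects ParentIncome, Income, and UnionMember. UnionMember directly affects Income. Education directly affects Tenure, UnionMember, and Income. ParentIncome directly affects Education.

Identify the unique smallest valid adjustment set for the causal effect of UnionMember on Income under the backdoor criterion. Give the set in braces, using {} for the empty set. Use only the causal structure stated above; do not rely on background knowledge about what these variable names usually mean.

{Education, Experience}

Variables eligible for adjustment (non-descendants of UnionMember, excluding UnionMember and Income): {Education, Experience, ParentIncome}.
Backdoor paths from UnionMember to Income:
  P1: UnionMember <- Experience -> ParentIncome -> Education -> Income
  P2: UnionMember <- Experience -> ParentIncome -> Education -> Tenure <- Income
  P3: UnionMember <- Experience -> Income
  P4: UnionMember <- Education <- ParentIncome <- Experience -> Income
  P5: UnionMember <- Education -> Income
  P6: UnionMember <- Education -> Tenure <- Income
The empty set is not sufficient: P1 (UnionMember <- Experience -> ParentIncome -> Education -> Income) has no collider blocking it and no conditioned non-collider, so it is open.
Try {Education, Experience}:
  P1: blocked at fork node Experience ∈ conditioning set.
  P2: blocked at fork node Experience ∈ conditioning set.
  P3: blocked at fork node Experience ∈ conditioning set.
  P4: blocked at chain node Education ∈ conditioning set.
  P5: blocked at fork node Education ∈ conditioning set.
  P6: blocked at fork node Education ∈ conditioning set.
{Education, Experience} contains no descendant of UnionMember and blocks every backdoor path.
Every element of {Education, Experience} is needed (dropping Education leaves P5 open; dropping Experience leaves P3 open), so no proper subset is valid.
Among all size-2 subsets of the eligible variables, only {Education, Experience} blocks every backdoor path, so it is the unique smallest valid adjustment set.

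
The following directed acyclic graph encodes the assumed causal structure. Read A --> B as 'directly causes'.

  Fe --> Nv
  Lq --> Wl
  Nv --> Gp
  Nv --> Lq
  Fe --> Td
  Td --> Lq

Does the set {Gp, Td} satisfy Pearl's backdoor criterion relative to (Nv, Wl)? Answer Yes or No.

Backdoor paths from Nv to Wl (paths whose first edge points into Nv):
  P1: Nv <- Fe -> Td -> Lq -> Wl
Condition 1 (no descendant of Nv in the set): FAILS — Gp is a descendant of Nv.
Condition 2 (every backdoor path blocked by {Gp, Td}):
  P1: blocked at chain node Td ∈ conditioning set.
{Gp, Td} does not satisfy the backdoor criterion.

No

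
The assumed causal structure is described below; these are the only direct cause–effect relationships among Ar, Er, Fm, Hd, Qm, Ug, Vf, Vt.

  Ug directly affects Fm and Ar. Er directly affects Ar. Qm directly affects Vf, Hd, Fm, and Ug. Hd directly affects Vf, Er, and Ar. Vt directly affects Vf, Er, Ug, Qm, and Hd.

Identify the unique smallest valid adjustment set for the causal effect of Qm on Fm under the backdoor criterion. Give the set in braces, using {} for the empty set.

Variables eligible for adjustment (non-descendants of Qm, excluding Qm and Fm): {Vt}.
Backdoor paths from Qm to Fm:
  P1: Qm <- Vt -> Ug -> Fm
  P2: Qm <- Vt -> Hd -> Er -> Ar <- Ug -> Fm
  P3: Qm <- Vt -> Hd -> Ar <- Ug -> Fm
  P4: Qm <- Vt -> Vf <- Hd -> Er -> Ar <- Ug -> Fm
  P5: Qm <- Vt -> Vf <- Hd -> Ar <- Ug -> Fm
  P6: Qm <- Vt -> Er <- Hd -> Ar <- Ug -> Fm
  P7: Qm <- Vt -> Er -> Ar <- Ug -> Fm
The empty set is not sufficient: P1 (Qm <- Vt -> Ug -> Fm) has no collider blocking it and no conditioned non-collider, so it is open.
Try {Vt}:
  P1: blocked at fork node Vt ∈ conditioning set.
  P2: blocked at fork node Vt ∈ conditioning set.
  P3: blocked at fork node Vt ∈ conditioning set.
  P4: blocked at fork node Vt ∈ conditioning set.
  P5: blocked at fork node Vt ∈ conditioning set.
  P6: blocked at fork node Vt ∈ conditioning set.
  P7: blocked at fork node Vt ∈ conditioning set.
{Vt} contains no descendant of Qm and blocks every backdoor path.
{Vt} is the unique smallest valid adjustment set.

{Vt}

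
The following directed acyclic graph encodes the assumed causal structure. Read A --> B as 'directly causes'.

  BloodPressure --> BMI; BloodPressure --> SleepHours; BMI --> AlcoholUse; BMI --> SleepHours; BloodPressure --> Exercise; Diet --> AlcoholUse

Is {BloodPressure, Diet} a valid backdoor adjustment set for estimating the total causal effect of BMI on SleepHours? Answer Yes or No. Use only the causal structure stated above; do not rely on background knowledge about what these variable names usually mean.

Backdoor paths from BMI to SleepHours (paths whose first edge points into BMI):
  P1: BMI <- BloodPressure -> SleepHours
Condition 1 (no descendant of BMI in the set): holds — descendants of BMI are {AlcoholUse, SleepHours}; none are in {BloodPressure, Diet}.
Condition 2 (every backdoor path blocked by {BloodPressure, Diet}):
  P1: blocked at fork node BloodPressure ∈ conditioning set.
{BloodPressure, Diet} satisfies the backdoor criterion.

Yes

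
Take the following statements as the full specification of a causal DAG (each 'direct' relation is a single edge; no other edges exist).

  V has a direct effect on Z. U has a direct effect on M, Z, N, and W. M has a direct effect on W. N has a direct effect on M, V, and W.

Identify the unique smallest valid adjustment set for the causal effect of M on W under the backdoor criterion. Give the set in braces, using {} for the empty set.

{N, U}

Variables eligible for adjustment (non-descendants of M, excluding M and W): {N, U, V, Z}.
Backdoor paths from M to W:
  P1: M <- U -> N -> W
  P2: M <- U -> Z <- V <- N -> W
  P3: M <- U -> W
  P4: M <- N <- U -> W
  P5: M <- N -> V -> Z <- U -> W
  P6: M <- N -> W
The empty set is not sufficient: P1 (M <- U -> N -> W) has no collider blocking it and no conditioned non-collider, so it is open.
Try {N, U}:
  P1: blocked at fork node U ∈ conditioning set.
  P2: blocked at fork node U ∈ conditioning set.
  P3: blocked at fork node U ∈ conditioning set.
  P4: blocked at chain node N ∈ conditioning set.
  P5: blocked at fork node N ∈ conditioning set.
  P6: blocked at fork node N ∈ conditioning set.
{N, U} contains no descendant of M and blocks every backdoor path.
Every element of {N, U} is needed (dropping N leaves P6 open; dropping U leaves P3 open), so no proper subset is valid.
Among all size-2 subsets of the eligible variables, only {N, U} blocks every backdoor path, so it is the unique smallest valid adjustment set.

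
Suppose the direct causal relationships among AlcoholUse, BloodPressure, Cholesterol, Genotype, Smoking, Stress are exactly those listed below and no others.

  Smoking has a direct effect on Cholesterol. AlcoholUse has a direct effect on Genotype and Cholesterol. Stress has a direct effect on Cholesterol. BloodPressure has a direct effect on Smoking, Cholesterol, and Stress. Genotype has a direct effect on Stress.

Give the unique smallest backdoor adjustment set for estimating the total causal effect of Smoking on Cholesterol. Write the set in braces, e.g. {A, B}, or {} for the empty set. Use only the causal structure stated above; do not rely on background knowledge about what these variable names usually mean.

Variables eligible for adjustment (non-descendants of Smoking, excluding Smoking and Cholesterol): {AlcoholUse, BloodPressure, Genotype, Stress}.
Backdoor paths from Smoking to Cholesterol:
  P1: Smoking <- BloodPressure -> Stress <- Genotype <- AlcoholUse -> Cholesterol
  P2: Smoking <- BloodPressure -> Stress -> Cholesterol
  P3: Smoking <- BloodPressure -> Cholesterol
The empty set is not sufficient: P2 (Smoking <- BloodPressure -> Stress -> Cholesterol) has no collider blocking it and no conditioned non-collider, so it is open.
Try {BloodPressure}:
  P1: blocked at fork node BloodPressure ∈ conditioning set.
  P2: blocked at fork node BloodPressure ∈ conditioning set.
  P3: blocked at fork node BloodPressure ∈ conditioning set.
{BloodPressure} contains no descendant of Smoking and blocks every backdoor path.
No other singleton works — e.g. {AlcoholUse} leaves P2 open — so {BloodPressure} is the unique smallest valid adjustment set.

{BloodPressure}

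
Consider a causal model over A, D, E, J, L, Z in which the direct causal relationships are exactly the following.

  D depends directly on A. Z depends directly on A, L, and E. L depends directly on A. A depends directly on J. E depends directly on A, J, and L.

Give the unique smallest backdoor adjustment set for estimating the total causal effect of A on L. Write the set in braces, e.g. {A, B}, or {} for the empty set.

{}

Variables eligible for adjustment (non-descendants of A, excluding A and L): {J}.
Backdoor paths from A to L:
  P1: A <- J -> E <- L
  P2: A <- J -> E -> Z <- L
Each backdoor path contains an unconditioned collider, so every path is already blocked with the empty conditioning set:
  P1: blocked at collider E (neither it nor any descendant is in the conditioning set).
  P2: blocked at collider Z (neither it nor any descendant is in the conditioning set).
The empty set is therefore the unique smallest valid set.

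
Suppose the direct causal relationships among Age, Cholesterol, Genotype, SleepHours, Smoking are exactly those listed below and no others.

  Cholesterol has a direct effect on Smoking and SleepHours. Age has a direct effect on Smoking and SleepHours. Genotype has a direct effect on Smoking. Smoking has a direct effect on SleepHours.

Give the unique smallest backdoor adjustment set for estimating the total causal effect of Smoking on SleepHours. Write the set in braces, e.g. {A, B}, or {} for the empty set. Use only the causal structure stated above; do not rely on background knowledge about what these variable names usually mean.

Variables eligible for adjustment (non-descendants of Smoking, excluding Smoking and SleepHours): {Age, Cholesterol, Genotype}.
Backdoor paths from Smoking to SleepHours:
  P1: Smoking <- Cholesterol -> SleepHours
  P2: Smoking <- Age -> SleepHours
The empty set is not sufficient: P1 (Smoking <- Cholesterol -> SleepHours) has no collider blocking it and no conditioned non-collider, so it is open.
Try {Age, Cholesterol}:
  P1: blocked at fork node Cholesterol ∈ conditioning set.
  P2: blocked at fork node Age ∈ conditioning set.
{Age, Cholesterol} contains no descendant of Smoking and blocks every backdoor path.
Every element of {Age, Cholesterol} is needed (dropping Age leaves P2 open; dropping Cholesterol leaves P1 open), so no proper subset is valid.
Among all size-2 subsets of the eligible variables, only {Age, Cholesterol} blocks every backdoor path, so it is the unique smallest valid adjustment set.

{Age, Cholesterol}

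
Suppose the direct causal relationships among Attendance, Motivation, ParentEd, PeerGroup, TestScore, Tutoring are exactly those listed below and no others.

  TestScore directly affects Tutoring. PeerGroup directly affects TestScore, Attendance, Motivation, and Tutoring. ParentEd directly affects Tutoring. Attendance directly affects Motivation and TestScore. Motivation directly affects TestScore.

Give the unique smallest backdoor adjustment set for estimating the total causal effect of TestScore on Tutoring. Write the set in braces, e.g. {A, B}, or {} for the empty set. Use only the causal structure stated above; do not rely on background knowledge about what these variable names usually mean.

Variables eligible for adjustment (non-descendants of TestScore, excluding TestScore and Tutoring): {Attendance, Motivation, ParentEd, PeerGroup}.
Backdoor paths from TestScore to Tutoring:
  P1: TestScore <- PeerGroup -> Tutoring
  P2: TestScore <- Attendance <- PeerGroup -> Tutoring
  P3: TestScore <- Attendance -> Motivation <- PeerGroup -> Tutoring
  P4: TestScore <- Motivation <- PeerGroup -> Tutoring
  P5: TestScore <- Motivation <- Attendance <- PeerGroup -> Tutoring
The empty set is not sufficient: P1 (TestScore <- PeerGroup -> Tutoring) has no collider blocking it and no conditioned non-collider, so it is open.
Try {PeerGroup}:
  P1: blocked at fork node PeerGroup ∈ conditioning set.
  P2: blocked at fork node PeerGroup ∈ conditioning set.
  P3: blocked at collider Motivation (neither it nor any descendant is in the conditioning set).
  P4: blocked at fork node PeerGroup ∈ conditioning set.
  P5: blocked at fork node PeerGroup ∈ conditioning set.
{PeerGroup} contains no descendant of TestScore and blocks every backdoor path.
No other singleton works — e.g. {Attendance} leaves P1 open — so {PeerGroup} is the unique smallest valid adjustment set.

{PeerGroup}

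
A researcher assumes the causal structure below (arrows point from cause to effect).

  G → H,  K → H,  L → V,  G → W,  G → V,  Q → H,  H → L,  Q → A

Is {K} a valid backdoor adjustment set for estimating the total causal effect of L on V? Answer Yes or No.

No

Backdoor paths from L to V (paths whose first edge points into L):
  P1: L <- H <- G -> V
Condition 1 (no descendant of L in the set): holds — descendants of L are {V}; none are in {K}.
Condition 2 (every backdoor path blocked by {K}):
  P1: open — no interior node is in the conditioning set.
{K} does not satisfy the backdoor criterion.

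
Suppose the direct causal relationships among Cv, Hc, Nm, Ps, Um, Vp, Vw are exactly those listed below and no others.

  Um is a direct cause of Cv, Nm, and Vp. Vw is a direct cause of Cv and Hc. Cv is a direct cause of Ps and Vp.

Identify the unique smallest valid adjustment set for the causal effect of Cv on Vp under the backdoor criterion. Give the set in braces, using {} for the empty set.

Variables eligible for adjustment (non-descendants of Cv, excluding Cv and Vp): {Hc, Nm, Um, Vw}.
Backdoor paths from Cv to Vp:
  P1: Cv <- Um -> Vp
The empty set is not sufficient: P1 (Cv <- Um -> Vp) has no collider blocking it and no conditioned non-collider, so it is open.
Try {Um}:
  P1: blocked at fork node Um ∈ conditioning set.
{Um} contains no descendant of Cv and blocks every backdoor path.
No other singleton works — e.g. {Vw} leaves P1 open — so {Um} is the unique smallest valid adjustment set.

{Um}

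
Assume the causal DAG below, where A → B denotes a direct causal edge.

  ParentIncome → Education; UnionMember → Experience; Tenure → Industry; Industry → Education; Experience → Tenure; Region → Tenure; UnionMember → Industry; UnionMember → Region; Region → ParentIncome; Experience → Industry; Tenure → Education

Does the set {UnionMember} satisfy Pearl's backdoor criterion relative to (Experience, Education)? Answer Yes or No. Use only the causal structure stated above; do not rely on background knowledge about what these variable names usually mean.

Backdoor paths from Experience to Education (paths whose first edge points into Experience):
  P1: Experience <- UnionMember -> Region -> Tenure -> Industry -> Education
  P2: Experience <- UnionMember -> Region -> Tenure -> Education
  P3: Experience <- UnionMember -> Region -> ParentIncome -> Education
  P4: Experience <- UnionMember -> Industry <- Tenure <- Region -> ParentIncome -> Education
  P5: Experience <- UnionMember -> Industry <- Tenure -> Education
  P6: Experience <- UnionMember -> Industry -> Education
Condition 1 (no descendant of Experience in the set): holds — descendants of Experience are {Education, Industry, Tenure}; none are in {UnionMember}.
Condition 2 (every backdoor path blocked by {UnionMember}):
  P1: blocked at fork node UnionMember ∈ conditioning set.
  P2: blocked at fork node UnionMember ∈ conditioning set.
  P3: blocked at fork node UnionMember ∈ conditioning set.
  P4: blocked at fork node UnionMember ∈ conditioning set.
  P5: blocked at fork node UnionMember ∈ conditioning set.
  P6: blocked at fork node UnionMember ∈ conditioning set.
{UnionMember} satisfies the backdoor criterion.

Yes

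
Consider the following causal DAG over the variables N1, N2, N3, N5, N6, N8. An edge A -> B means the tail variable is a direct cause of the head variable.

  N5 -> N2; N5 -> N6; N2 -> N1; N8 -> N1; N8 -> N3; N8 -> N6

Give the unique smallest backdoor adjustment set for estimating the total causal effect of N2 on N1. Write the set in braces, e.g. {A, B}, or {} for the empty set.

Variables eligible for adjustment (non-descendants of N2, excluding N2 and N1): {N3, N5, N6, N8}.
Backdoor paths from N2 to N1:
  P1: N2 <- N5 -> N6 <- N8 -> N1
Each backdoor path contains an unconditioned collider, so every path is already blocked with the empty conditioning set:
  P1: blocked at collider N6 (neither it nor any descendant is in the conditioning set).
The empty set is therefore the unique smallest valid set.

{}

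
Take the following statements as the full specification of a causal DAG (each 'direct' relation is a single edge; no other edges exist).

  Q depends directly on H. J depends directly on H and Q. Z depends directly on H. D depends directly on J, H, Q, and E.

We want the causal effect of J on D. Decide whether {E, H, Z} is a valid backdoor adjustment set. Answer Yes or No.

No

Backdoor paths from J to D (paths whose first edge points into J):
  P1: J <- H -> Q -> D
  P2: J <- H -> D
  P3: J <- Q <- H -> D
  P4: J <- Q -> D
Condition 1 (no descendant of J in the set): holds — descendants of J are {D}; none are in {E, H, Z}.
Condition 2 (every backdoor path blocked by {E, H, Z}):
  P1: blocked at fork node H ∈ conditioning set.
  P2: blocked at fork node H ∈ conditioning set.
  P3: blocked at fork node H ∈ conditioning set.
  P4: open — no interior node is in the conditioning set.
{E, H, Z} does not satisfy the backdoor criterion.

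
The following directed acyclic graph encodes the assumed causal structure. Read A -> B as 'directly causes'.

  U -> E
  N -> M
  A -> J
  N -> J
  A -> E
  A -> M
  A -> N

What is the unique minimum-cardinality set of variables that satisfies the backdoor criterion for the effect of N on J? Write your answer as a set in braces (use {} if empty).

Variables eligible for adjustment (non-descendants of N, excluding N and J): {A, E, U}.
Backdoor paths from N to J:
  P1: N <- A -> J
The empty set is not sufficient: P1 (N <- A -> J) has no collider blocking it and no conditioned non-collider, so it is open.
Try {A}:
  P1: blocked at fork node A ∈ conditioning set.
{A} contains no descendant of N and blocks every backdoor path.
No other singleton works — e.g. {U} leaves P1 open — so {A} is the unique smallest valid adjustment set.

{A}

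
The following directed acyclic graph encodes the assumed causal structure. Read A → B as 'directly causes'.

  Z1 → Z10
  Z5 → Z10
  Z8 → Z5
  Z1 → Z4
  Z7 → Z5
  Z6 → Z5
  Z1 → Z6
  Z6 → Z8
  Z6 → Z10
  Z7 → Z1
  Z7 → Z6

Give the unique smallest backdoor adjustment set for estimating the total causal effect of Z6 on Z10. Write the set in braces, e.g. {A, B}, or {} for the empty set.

{Z1, Z7}

Variables eligible for adjustment (non-descendants of Z6, excluding Z6 and Z10): {Z1, Z4, Z7}.
Backdoor paths from Z6 to Z10:
  P1: Z6 <- Z7 -> Z1 -> Z10
  P2: Z6 <- Z7 -> Z5 -> Z10
  P3: Z6 <- Z1 <- Z7 -> Z5 -> Z10
  P4: Z6 <- Z1 -> Z10
The empty set is not sufficient: P1 (Z6 <- Z7 -> Z1 -> Z10) has no collider blocking it and no conditioned non-collider, so it is open.
Try {Z1, Z7}:
  P1: blocked at fork node Z7 ∈ conditioning set.
  P2: blocked at fork node Z7 ∈ conditioning set.
  P3: blocked at chain node Z1 ∈ conditioning set.
  P4: blocked at fork node Z1 ∈ conditioning set.
{Z1, Z7} contains no descendant of Z6 and blocks every backdoor path.
Every element of {Z1, Z7} is needed (dropping Z1 leaves P4 open; dropping Z7 leaves P2 open), so no proper subset is valid.
Among all size-2 subsets of the eligible variables, only {Z1, Z7} blocks every backdoor path, so it is the unique smallest valid adjustment set.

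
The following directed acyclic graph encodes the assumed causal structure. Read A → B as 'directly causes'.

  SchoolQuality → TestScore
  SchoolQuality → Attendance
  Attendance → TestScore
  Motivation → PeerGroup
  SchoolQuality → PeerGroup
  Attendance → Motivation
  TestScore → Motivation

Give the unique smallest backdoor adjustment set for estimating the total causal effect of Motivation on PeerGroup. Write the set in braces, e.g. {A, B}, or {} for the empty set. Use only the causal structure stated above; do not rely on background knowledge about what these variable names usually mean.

{SchoolQuality}

Variables eligible for adjustment (non-descendants of Motivation, excluding Motivation and PeerGroup): {Attendance, SchoolQuality, TestScore}.
Backdoor paths from Motivation to PeerGroup:
  P1: Motivation <- Attendance <- SchoolQuality -> PeerGroup
  P2: Motivation <- Attendance -> TestScore <- SchoolQuality -> PeerGroup
  P3: Motivation <- TestScore <- SchoolQuality -> PeerGroup
  P4: Motivation <- TestScore <- Attendance <- SchoolQuality -> PeerGroup
The empty set is not sufficient: P1 (Motivation <- Attendance <- SchoolQuality -> PeerGroup) has no collider blocking it and no conditioned non-collider, so it is open.
Try {SchoolQuality}:
  P1: blocked at fork node SchoolQuality ∈ conditioning set.
  P2: blocked at collider TestScore (neither it nor any descendant is in the conditioning set).
  P3: blocked at fork node SchoolQuality ∈ conditioning set.
  P4: blocked at fork node SchoolQuality ∈ conditioning set.
{SchoolQuality} contains no descendant of Motivation and blocks every backdoor path.
No other singleton works — e.g. {Attendance} leaves P3 open — so {SchoolQuality} is the unique smallest valid adjustment set.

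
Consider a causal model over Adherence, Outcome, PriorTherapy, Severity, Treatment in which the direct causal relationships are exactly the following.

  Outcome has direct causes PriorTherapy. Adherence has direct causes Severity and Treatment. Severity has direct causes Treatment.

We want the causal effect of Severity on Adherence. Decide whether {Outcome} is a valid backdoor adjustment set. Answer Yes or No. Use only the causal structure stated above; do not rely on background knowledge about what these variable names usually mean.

Backdoor paths from Severity to Adherence (paths whose first edge points into Severity):
  P1: Severity <- Treatment -> Adherence
Condition 1 (no descendant of Severity in the set): holds — descendants of Severity are {Adherence}; none are in {Outcome}.
Condition 2 (every backdoor path blocked by {Outcome}):
  P1: open — no interior node is in the conditioning set.
{Outcome} does not satisfy the backdoor criterion.

No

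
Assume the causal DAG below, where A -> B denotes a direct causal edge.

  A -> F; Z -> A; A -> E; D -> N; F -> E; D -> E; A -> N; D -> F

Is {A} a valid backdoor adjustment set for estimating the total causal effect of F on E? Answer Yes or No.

Backdoor paths from F to E (paths whose first edge points into F):
  P1: F <- D -> N <- A -> E
  P2: F <- D -> E
  P3: F <- A -> N <- D -> E
  P4: F <- A -> E
Condition 1 (no descendant of F in the set): holds — descendants of F are {E}; none are in {A}.
Condition 2 (every backdoor path blocked by {A}):
  P1: blocked at collider N (neither it nor any descendant is in the conditioning set).
  P2: open — no interior node is in the conditioning set.
  P3: blocked at fork node A ∈ conditioning set.
  P4: blocked at fork node A ∈ conditioning set.
{A} does not satisfy the backdoor criterion.

No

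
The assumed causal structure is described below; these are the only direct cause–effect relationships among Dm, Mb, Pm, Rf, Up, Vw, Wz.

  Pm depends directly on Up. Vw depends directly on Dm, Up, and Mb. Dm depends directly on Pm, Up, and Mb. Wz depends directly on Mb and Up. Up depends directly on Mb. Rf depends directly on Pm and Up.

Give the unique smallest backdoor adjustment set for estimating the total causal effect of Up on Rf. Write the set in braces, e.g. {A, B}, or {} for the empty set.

{}

Variables eligible for adjustment (non-descendants of Up, excluding Up and Rf): {Mb}.
Backdoor paths from Up to Rf:
  P1: Up <- Mb -> Dm <- Pm -> Rf
  P2: Up <- Mb -> Vw <- Dm <- Pm -> Rf
Each backdoor path contains an unconditioned collider, so every path is already blocked with the empty conditioning set:
  P1: blocked at collider Dm (neither it nor any descendant is in the conditioning set).
  P2: blocked at collider Vw (neither it nor any descendant is in the conditioning set).
The empty set is therefore the unique smallest valid set.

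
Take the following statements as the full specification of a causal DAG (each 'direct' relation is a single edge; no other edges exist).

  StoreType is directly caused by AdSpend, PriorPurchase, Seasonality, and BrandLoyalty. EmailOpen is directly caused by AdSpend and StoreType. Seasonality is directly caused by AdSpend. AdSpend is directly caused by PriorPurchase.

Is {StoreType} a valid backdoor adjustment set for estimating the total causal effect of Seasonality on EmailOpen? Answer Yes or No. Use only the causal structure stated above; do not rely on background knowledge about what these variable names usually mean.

No

Backdoor paths from Seasonality to EmailOpen (paths whose first edge points into Seasonality):
  P1: Seasonality <- AdSpend <- PriorPurchase -> StoreType -> EmailOpen
  P2: Seasonality <- AdSpend -> StoreType -> EmailOpen
  P3: Seasonality <- AdSpend -> EmailOpen
Condition 1 (no descendant of Seasonality in the set): FAILS — StoreType is a descendant of Seasonality.
Condition 2 (every backdoor path blocked by {StoreType}):
  P1: blocked at chain node StoreType ∈ conditioning set.
  P2: blocked at chain node StoreType ∈ conditioning set.
  P3: open — no interior node is in the conditioning set.
{StoreType} does not satisfy the backdoor criterion.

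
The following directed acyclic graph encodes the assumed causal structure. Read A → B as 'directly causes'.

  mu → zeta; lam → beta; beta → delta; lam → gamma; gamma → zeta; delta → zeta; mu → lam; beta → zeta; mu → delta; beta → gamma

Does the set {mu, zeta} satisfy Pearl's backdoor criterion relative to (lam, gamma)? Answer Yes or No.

No

Backdoor paths from lam to gamma (paths whose first edge points into lam):
  P1: lam <- mu -> delta <- beta -> gamma
  P2: lam <- mu -> delta <- beta -> zeta <- gamma
  P3: lam <- mu -> delta -> zeta <- beta -> gamma
  P4: lam <- mu -> delta -> zeta <- gamma
  P5: lam <- mu -> zeta <- beta -> gamma
  P6: lam <- mu -> zeta <- gamma
  P7: lam <- mu -> zeta <- delta <- beta -> gamma
Condition 1 (no descendant of lam in the set): FAILS — zeta is a descendant of lam.
Condition 2 (every backdoor path blocked by {mu, zeta}):
  P1: blocked at fork node mu ∈ conditioning set.
  P2: blocked at fork node mu ∈ conditioning set.
  P3: blocked at fork node mu ∈ conditioning set.
  P4: blocked at fork node mu ∈ conditioning set.
  P5: blocked at fork node mu ∈ conditioning set.
  P6: blocked at fork node mu ∈ conditioning set.
  P7: blocked at fork node mu ∈ conditioning set.
{mu, zeta} does not satisfy the backdoor criterion.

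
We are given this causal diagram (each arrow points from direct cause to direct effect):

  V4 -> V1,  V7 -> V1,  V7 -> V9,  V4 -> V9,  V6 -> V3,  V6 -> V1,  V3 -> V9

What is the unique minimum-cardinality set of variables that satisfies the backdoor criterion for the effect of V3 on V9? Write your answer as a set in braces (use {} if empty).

Variables eligible for adjustment (non-descendants of V3, excluding V3 and V9): {V1, V4, V6, V7}.
Backdoor paths from V3 to V9:
  P1: V3 <- V6 -> V1 <- V4 -> V9
  P2: V3 <- V6 -> V1 <- V7 -> V9
Each backdoor path contains an unconditioned collider, so every path is already blocked with the empty conditioning set:
  P1: blocked at collider V1 (neither it nor any descendant is in the conditioning set).
  P2: blocked at collider V1 (neither it nor any descendant is in the conditioning set).
The empty set is therefore the unique smallest valid set.

{}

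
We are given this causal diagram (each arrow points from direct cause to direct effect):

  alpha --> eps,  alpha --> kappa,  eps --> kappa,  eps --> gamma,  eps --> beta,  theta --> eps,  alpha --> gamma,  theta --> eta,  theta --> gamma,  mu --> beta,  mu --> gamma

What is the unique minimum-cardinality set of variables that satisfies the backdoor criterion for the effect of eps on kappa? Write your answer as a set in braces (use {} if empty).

{alpha}

Variables eligible for adjustment (non-descendants of eps, excluding eps and kappa): {alpha, eta, mu, theta}.
Backdoor paths from eps to kappa:
  P1: eps <- theta -> gamma <- alpha -> kappa
  P2: eps <- alpha -> kappa
The empty set is not sufficient: P2 (eps <- alpha -> kappa) has no collider blocking it and no conditioned non-collider, so it is open.
Try {alpha}:
  P1: blocked at collider gamma (neither it nor any descendant is in the conditioning set).
  P2: blocked at fork node alpha ∈ conditioning set.
{alpha} contains no descendant of eps and blocks every backdoor path.
No other singleton works — e.g. {theta} leaves P2 open — so {alpha} is the unique smallest valid adjustment set.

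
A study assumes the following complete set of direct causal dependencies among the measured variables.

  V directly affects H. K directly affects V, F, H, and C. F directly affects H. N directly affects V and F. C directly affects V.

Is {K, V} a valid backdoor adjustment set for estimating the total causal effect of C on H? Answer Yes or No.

Backdoor paths from C to H (paths whose first edge points into C):
  P1: C <- K -> V <- N -> F -> H
  P2: C <- K -> V -> H
  P3: C <- K -> F <- N -> V -> H
  P4: C <- K -> F -> H
  P5: C <- K -> H
Condition 1 (no descendant of C in the set): FAILS — V is a descendant of C.
Condition 2 (every backdoor path blocked by {K, V}):
  P1: blocked at fork node K ∈ conditioning set.
  P2: blocked at fork node K ∈ conditioning set.
  P3: blocked at fork node K ∈ conditioning set.
  P4: blocked at fork node K ∈ conditioning set.
  P5: blocked at fork node K ∈ conditioning set.
{K, V} does not satisfy the backdoor criterion.

No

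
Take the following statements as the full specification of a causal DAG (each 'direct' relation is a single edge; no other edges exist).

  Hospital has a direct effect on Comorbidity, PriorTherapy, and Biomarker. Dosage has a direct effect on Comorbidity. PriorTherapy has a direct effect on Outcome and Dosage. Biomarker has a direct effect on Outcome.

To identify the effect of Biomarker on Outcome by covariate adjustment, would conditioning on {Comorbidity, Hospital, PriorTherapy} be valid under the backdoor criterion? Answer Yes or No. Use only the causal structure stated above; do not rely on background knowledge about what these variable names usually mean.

Yes

Backdoor paths from Biomarker to Outcome (paths whose first edge points into Biomarker):
  P1: Biomarker <- Hospital -> PriorTherapy -> Outcome
  P2: Biomarker <- Hospital -> Comorbidity <- Dosage <- PriorTherapy -> Outcome
Condition 1 (no descendant of Biomarker in the set): holds — descendants of Biomarker are {Outcome}; none are in {Comorbidity, Hospital, PriorTherapy}.
Condition 2 (every backdoor path blocked by {Comorbidity, Hospital, PriorTherapy}):
  P1: blocked at fork node Hospital ∈ conditioning set.
  P2: blocked at fork node Hospital ∈ conditioning set.
{Comorbidity, Hospital, PriorTherapy} satisfies the backdoor criterion.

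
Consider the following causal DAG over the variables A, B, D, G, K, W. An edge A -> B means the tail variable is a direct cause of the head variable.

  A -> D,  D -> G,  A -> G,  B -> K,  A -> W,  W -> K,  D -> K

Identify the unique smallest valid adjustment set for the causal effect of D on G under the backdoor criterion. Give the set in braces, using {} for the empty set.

Variables eligible for adjustment (non-descendants of D, excluding D and G): {A, B, W}.
Backdoor paths from D to G:
  P1: D <- A -> G
The empty set is not sufficient: P1 (D <- A -> G) has no collider blocking it and no conditioned non-collider, so it is open.
Try {A}:
  P1: blocked at fork node A ∈ conditioning set.
{A} contains no descendant of D and blocks every backdoor path.
No other singleton works — e.g. {B} leaves P1 open — so {A} is the unique smallest valid adjustment set.

{A}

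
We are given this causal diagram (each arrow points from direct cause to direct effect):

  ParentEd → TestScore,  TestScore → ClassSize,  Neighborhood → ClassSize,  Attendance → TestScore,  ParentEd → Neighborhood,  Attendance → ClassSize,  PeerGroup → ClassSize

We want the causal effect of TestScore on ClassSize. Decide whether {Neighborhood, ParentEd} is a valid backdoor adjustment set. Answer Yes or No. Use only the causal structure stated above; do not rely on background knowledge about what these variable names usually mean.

No

Backdoor paths from TestScore to ClassSize (paths whose first edge points into TestScore):
  P1: TestScore <- Attendance -> ClassSize
  P2: TestScore <- ParentEd -> Neighborhood -> ClassSize
Condition 1 (no descendant of TestScore in the set): holds — descendants of TestScore are {ClassSize}; none are in {Neighborhood, ParentEd}.
Condition 2 (every backdoor path blocked by {Neighborhood, ParentEd}):
  P1: open — no interior node is in the conditioning set.
  P2: blocked at fork node ParentEd ∈ conditioning set.
{Neighborhood, ParentEd} does not satisfy the backdoor criterion.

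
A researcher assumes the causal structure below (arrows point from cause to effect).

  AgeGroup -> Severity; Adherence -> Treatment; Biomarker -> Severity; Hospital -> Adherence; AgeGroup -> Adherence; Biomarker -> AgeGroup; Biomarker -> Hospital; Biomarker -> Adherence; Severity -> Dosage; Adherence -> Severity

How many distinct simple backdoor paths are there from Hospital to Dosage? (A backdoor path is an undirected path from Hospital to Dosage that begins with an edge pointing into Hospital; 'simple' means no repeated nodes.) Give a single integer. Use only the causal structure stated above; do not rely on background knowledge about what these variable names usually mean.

A backdoor path from Hospital to Dosage is any simple undirected path whose first edge points into Hospital (i.e. leaves Hospital via a parent).
Parents of Hospital: {Biomarker}.
Enumerating:
  P1: Hospital <- Biomarker -> AgeGroup -> Adherence -> Severity -> Dosage
  P2: Hospital <- Biomarker -> AgeGroup -> Severity -> Dosage
  P3: Hospital <- Biomarker -> Adherence <- AgeGroup -> Severity -> Dosage
  P4: Hospital <- Biomarker -> Adherence -> Severity -> Dosage
  P5: Hospital <- Biomarker -> Severity -> Dosage
That exhausts the simple backdoor paths. Count: 5.

5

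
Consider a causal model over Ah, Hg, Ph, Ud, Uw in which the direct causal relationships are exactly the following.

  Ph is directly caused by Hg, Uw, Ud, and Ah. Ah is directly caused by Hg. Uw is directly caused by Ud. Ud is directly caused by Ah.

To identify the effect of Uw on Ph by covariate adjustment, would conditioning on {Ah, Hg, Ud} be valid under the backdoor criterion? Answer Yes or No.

Backdoor paths from Uw to Ph (paths whose first edge points into Uw):
  P1: Uw <- Ud <- Ah <- Hg -> Ph
  P2: Uw <- Ud <- Ah -> Ph
  P3: Uw <- Ud -> Ph
Condition 1 (no descendant of Uw in the set): holds — descendants of Uw are {Ph}; none are in {Ah, Hg, Ud}.
Condition 2 (every backdoor path blocked by {Ah, Hg, Ud}):
  P1: blocked at chain node Ud ∈ conditioning set.
  P2: blocked at chain node Ud ∈ conditioning set.
  P3: blocked at fork node Ud ∈ conditioning set.
{Ah, Hg, Ud} satisfies the backdoor criterion.

Yes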